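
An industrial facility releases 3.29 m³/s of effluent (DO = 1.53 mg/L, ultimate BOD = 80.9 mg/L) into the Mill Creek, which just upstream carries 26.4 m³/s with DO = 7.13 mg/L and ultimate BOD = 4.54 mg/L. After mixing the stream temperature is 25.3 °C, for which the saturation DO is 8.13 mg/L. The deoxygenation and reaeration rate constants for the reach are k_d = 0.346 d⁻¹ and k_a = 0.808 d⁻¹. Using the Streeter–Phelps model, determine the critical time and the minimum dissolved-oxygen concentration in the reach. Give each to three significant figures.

Mixed DO = (26.4×7.13 + 3.29×1.53)/(26.4+3.29) = 193.3/29.69 = 6.509 mg/L.
Mixed L₀ = (26.4×4.54 + 3.29×80.9)/(29.69) = 386.0/29.69 = 13.00 mg/L.
Initial deficit D₀ = C_s − DO₀ = 8.13 − 6.509 = 1.621 mg/L.
t_c = (1/0.4620) ln[(0.808/0.346)(1 − 1.621×0.4620/(0.346×13.00))] = 2.165 × ln(1.947) = 1.442 d.
D_c = (0.346/0.808) × 13.00 × e^(−0.346×1.442) = 0.4282 × 13.00 × 0.6072 = 3.381 mg/L.
Minimum DO = 8.13 − 3.381 = 4.749 mg/L.

t_c ≈ 1.44 d; minimum DO ≈ 4.75 mg/L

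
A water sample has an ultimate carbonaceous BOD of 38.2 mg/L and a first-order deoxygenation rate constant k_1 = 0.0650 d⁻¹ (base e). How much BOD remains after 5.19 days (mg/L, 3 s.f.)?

L_t = L₀ e^(−k_1 t) = 38.2 × e^(−0.0650×5.19) = 38.2 × 0.7137 = 27.26 mg/L.

L ≈ 27.3 mg/L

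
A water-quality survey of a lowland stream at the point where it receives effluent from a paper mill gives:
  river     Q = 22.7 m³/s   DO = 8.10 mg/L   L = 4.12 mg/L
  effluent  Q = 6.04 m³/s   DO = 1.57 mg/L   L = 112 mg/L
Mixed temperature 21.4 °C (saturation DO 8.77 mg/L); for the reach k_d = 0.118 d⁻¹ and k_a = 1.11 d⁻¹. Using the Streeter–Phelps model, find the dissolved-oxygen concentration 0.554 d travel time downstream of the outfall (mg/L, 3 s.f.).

Mixed DO = (22.7×8.10 + 6.04×1.57)/(22.7+6.04) = 193.4/28.74 = 6.728 mg/L.
Mixed L₀ = (22.7×4.12 + 6.04×112)/(28.74) = 770.0/28.74 = 26.79 mg/L.
Initial deficit D₀ = C_s − DO₀ = 8.77 − 6.728 = 2.042 mg/L.
D(0.554) = [0.118×26.79/(1.11−0.118)](e^(−0.118×0.554) − e^(−1.11×0.554)) + 2.042 e^(−1.11×0.554)
= 3.187 × (0.9367 − 0.5407) + 2.042 × 0.5407 = 2.366 mg/L.
DO = 8.77 − 2.366 = 6.404 mg/L.

DO ≈ 6.40 mg/L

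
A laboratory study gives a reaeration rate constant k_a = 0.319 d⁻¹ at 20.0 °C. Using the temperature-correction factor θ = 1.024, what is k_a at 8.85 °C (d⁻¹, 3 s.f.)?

k_a(T₂) = k_a(T₁) · θ^(T₂−T₁) = 0.319 × 1.024^(8.85−20.0)
= 0.319 × 1.024^-11.2 = 0.319 × 0.7676 = 0.2449 d⁻¹.

k_a ≈ 0.245 d⁻¹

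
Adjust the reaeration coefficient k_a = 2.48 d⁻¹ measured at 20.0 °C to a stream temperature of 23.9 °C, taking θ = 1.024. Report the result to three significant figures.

k_a(T₂) = k_a(T₁) · θ^(T₂−T₁) = 2.48 × 1.024^(23.9−20.0)
= 2.48 × 1.024^3.90 = 2.48 × 1.097 = 2.720 d⁻¹.

k_a ≈ 2.72 d⁻¹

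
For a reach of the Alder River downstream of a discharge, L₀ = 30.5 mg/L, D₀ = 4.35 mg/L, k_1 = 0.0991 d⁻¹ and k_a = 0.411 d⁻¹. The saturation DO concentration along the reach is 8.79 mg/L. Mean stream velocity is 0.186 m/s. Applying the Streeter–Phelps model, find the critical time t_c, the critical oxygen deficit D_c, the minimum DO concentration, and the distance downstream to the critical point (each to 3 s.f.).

t_c ≈ 2.65 d; D_c ≈ 5.66 mg/L; min DO ≈ 3.13 mg/L; x_c ≈ 42.6 km

With k_a/k_1 = 4.147 and 1 − D₀(k_a−k_1)/(k_1 L₀) = 0.5511,
t_c = ln(4.147 × 0.5511) / (0.411 − 0.0991) = ln(2.286) / 0.3119 = 0.8267/0.3119 = 2.650 d.
D_c = (k_1/k_a) L₀ e^(−k_1 t_c) = (0.0991/0.411) × 30.5 × e^(−0.0991×2.650) = 0.2411 × 30.5 × 0.7690 = 5.655 mg/L.
Minimum DO = C_s − D_c = 8.79 − 5.655 = 3.135 mg/L.
x_c = v t_c = 0.186 m/s × 2.650 d × 86400 s/d = 42590 m ≈ 42.6 km.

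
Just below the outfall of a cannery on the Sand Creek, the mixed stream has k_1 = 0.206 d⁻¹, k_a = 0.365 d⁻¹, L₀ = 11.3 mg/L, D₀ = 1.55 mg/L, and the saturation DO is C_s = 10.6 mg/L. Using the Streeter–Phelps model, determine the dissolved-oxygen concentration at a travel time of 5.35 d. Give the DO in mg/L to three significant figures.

k_1 L₀/(k_a−k_1) = 0.206×11.3/(0.365−0.206) = 2.328/0.1590 = 14.64 mg/L.
e^(−k_1 t) = e^(−0.206×5.350) = 0.3322; e^(−k_a t) = e^(−0.365×5.350) = 0.1419.
D = 14.64 × (0.3322 − 0.1419) + 1.55 × 0.1419 = 2.786 + 0.2199 = 3.006 mg/L.
DO = C_s − D = 10.6 − 3.006 = 7.594 mg/L.

DO ≈ 7.59 mg/L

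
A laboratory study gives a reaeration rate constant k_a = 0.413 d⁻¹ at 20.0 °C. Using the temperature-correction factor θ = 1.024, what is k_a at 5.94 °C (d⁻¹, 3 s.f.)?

k_a ≈ 0.296 d⁻¹

k_a(T₂) = k_a(T₁) · θ^(T₂−T₁) = 0.413 × 1.024^(5.94−20.0)
= 0.413 × 1.024^-14.1 = 0.413 × 0.7164 = 0.2959 d⁻¹.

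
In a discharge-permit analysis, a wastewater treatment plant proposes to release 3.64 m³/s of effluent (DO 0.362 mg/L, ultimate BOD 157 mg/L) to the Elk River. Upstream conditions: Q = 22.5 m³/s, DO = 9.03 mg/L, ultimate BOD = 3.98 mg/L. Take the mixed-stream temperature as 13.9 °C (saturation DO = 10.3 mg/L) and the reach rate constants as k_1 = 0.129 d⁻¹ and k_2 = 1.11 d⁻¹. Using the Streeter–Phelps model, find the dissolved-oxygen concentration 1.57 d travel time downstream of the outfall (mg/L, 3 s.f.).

DO ≈ 7.73 mg/L

Mixed DO = (22.5×9.03 + 3.64×0.362)/(22.5+3.64) = 204.5/26.14 = 7.823 mg/L.
Mixed L₀ = (22.5×3.98 + 3.64×157)/(26.14) = 661.0/26.14 = 25.29 mg/L.
Initial deficit D₀ = C_s − DO₀ = 10.3 − 7.823 = 2.477 mg/L.
D(1.57) = [0.129×25.29/(1.11−0.129)](e^(−0.129×1.57) − e^(−1.11×1.57)) + 2.477 e^(−1.11×1.57)
= 3.325 × (0.8167 − 0.1750) + 2.477 × 0.1750 = 2.567 mg/L.
DO = 10.3 − 2.567 = 7.733 mg/L.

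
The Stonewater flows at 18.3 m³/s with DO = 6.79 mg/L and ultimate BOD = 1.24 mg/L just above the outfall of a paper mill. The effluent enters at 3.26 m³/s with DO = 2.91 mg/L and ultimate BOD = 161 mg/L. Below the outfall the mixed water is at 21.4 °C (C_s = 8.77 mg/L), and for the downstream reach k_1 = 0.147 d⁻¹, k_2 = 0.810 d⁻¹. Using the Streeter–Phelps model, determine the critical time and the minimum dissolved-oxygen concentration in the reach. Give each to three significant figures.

t_c ≈ 1.66 d; minimum DO ≈ 5.16 mg/L

Mixed DO = (18.3×6.79 + 3.26×2.91)/(18.3+3.26) = 133.7/21.56 = 6.203 mg/L.
Mixed L₀ = (18.3×1.24 + 3.26×161)/(21.56) = 547.6/21.56 = 25.40 mg/L.
Initial deficit D₀ = C_s − DO₀ = 8.77 − 6.203 = 2.567 mg/L.
t_c = (1/0.6630) ln[(0.810/0.147)(1 − 2.567×0.6630/(0.147×25.40))] = 1.508 × ln(2.999) = 1.656 d.
D_c = (0.147/0.810) × 25.40 × e^(−0.147×1.656) = 0.1815 × 25.40 × 0.7839 = 3.613 mg/L.
Minimum DO = 8.77 − 3.613 = 5.157 mg/L.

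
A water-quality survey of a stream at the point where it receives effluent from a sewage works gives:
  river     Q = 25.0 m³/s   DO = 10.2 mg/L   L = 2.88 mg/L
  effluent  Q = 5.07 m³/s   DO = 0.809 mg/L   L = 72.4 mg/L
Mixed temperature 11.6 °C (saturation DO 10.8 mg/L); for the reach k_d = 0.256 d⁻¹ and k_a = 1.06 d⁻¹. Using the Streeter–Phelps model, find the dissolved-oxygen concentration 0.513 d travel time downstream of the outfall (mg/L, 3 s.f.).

Mixed DO = (25.0×10.2 + 5.07×0.809)/(25.0+5.07) = 259.1/30.07 = 8.617 mg/L.
Mixed L₀ = (25.0×2.88 + 5.07×72.4)/(30.07) = 439.1/30.07 = 14.60 mg/L.
Initial deficit D₀ = C_s − DO₀ = 10.8 − 8.617 = 2.183 mg/L.
D(0.513) = [0.256×14.60/(1.06−0.256)](e^(−0.256×0.513) − e^(−1.06×0.513)) + 2.183 e^(−1.06×0.513)
= 4.649 × (0.8769 − 0.5805) + 2.183 × 0.5805 = 2.646 mg/L.
DO = 10.8 − 2.646 = 8.154 mg/L.

DO ≈ 8.15 mg/L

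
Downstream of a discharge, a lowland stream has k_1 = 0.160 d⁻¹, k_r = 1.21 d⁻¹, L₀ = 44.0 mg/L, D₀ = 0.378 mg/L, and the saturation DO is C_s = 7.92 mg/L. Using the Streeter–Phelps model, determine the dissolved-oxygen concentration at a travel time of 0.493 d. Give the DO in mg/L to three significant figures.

k_1 L₀/(k_r−k_1) = 0.160×44.0/(1.21−0.160) = 7.040/1.050 = 6.705 mg/L.
e^(−k_1 t) = e^(−0.160×0.4930) = 0.9242; e^(−k_r t) = e^(−1.21×0.4930) = 0.5507.
D = 6.705 × (0.9242 − 0.5507) + 0.378 × 0.5507 = 2.504 + 0.2082 = 2.712 mg/L.
DO = C_s − D = 7.92 − 2.712 = 5.208 mg/L.

DO ≈ 5.21 mg/L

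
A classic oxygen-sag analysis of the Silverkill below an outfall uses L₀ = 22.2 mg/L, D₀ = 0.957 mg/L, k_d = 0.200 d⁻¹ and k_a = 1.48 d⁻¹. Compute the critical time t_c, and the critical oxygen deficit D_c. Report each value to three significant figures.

At the critical point dD/dt = 0, so k_d L₀ e^(−k_d t) = k_a D. Substituting D(t) from the Streeter–Phelps equation and solving for t gives
t_c = ln[(k_a/k_d)(1 − D₀(k_a−k_d)/(k_d L₀))] / (k_a−k_d).
Here k_a−k_d = 1.280 d⁻¹ and 1 − D₀(k_a−k_d)/(k_d L₀) = 1 − 0.957×1.280/(0.200×22.2) = 0.7241, so
t_c = ln(7.400 × 0.7241) / 1.280 = 1.679 / 1.280 = 1.311 d.
D_c = (k_d/k_a) L₀ e^(−k_d t_c) = (0.200/1.48) × 22.2 × e^(−0.200×1.311) = 0.1351 × 22.2 × 0.7693 = 2.308 mg/L.

t_c ≈ 1.31 d; D_c ≈ 2.31 mg/L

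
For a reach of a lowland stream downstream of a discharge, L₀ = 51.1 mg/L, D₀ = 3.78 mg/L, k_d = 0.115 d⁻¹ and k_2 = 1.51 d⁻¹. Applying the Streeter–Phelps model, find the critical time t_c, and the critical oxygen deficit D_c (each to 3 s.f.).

t_c ≈ 0.214 d; D_c ≈ 3.80 mg/L

At the critical point dD/dt = 0, so k_d L₀ e^(−k_d t) = k_2 D. Substituting D(t) from the Streeter–Phelps equation and solving for t gives
t_c = ln[(k_2/k_d)(1 − D₀(k_2−k_d)/(k_d L₀))] / (k_2−k_d).
Here k_2−k_d = 1.395 d⁻¹ and 1 − D₀(k_2−k_d)/(k_d L₀) = 1 − 3.78×1.395/(0.115×51.1) = 0.1027, so
t_c = ln(13.13 × 0.1027) / 1.395 = 0.2988 / 1.395 = 0.2142 d.
D_c = (k_d/k_2) L₀ e^(−k_d t_c) = (0.115/1.51) × 51.1 × e^(−0.115×0.2142) = 0.07616 × 51.1 × 0.9757 = 3.797 mg/L.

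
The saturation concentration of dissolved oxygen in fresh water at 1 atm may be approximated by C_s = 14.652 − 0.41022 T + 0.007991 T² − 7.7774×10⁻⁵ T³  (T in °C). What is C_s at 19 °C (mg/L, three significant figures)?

C_s ≈ 9.21 mg/L

C_s = 14.652 − 0.41022×19 + 0.007991×19² − 7.7774×10⁻⁵×19³ = 9.209 mg/L.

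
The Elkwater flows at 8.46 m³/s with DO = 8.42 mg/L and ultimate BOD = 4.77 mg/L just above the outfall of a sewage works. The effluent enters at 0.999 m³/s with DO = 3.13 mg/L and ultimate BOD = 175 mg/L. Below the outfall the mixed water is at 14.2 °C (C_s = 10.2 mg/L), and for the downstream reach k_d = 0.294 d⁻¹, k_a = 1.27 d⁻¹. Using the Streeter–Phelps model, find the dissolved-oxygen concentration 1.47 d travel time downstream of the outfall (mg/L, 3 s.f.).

DO ≈ 6.45 mg/L

Mixed DO = (8.46×8.42 + 0.999×3.13)/(8.46+0.999) = 74.36/9.459 = 7.861 mg/L.
Mixed L₀ = (8.46×4.77 + 0.999×175)/(9.459) = 215.2/9.459 = 22.75 mg/L.
Initial deficit D₀ = C_s − DO₀ = 10.2 − 7.861 = 2.339 mg/L.
D(1.47) = [0.294×22.75/(1.27−0.294)](e^(−0.294×1.47) − e^(−1.27×1.47)) + 2.339 e^(−1.27×1.47)
= 6.853 × (0.6491 − 0.1546) + 2.339 × 0.1546 = 3.750 mg/L.
DO = 10.2 − 3.750 = 6.450 mg/L.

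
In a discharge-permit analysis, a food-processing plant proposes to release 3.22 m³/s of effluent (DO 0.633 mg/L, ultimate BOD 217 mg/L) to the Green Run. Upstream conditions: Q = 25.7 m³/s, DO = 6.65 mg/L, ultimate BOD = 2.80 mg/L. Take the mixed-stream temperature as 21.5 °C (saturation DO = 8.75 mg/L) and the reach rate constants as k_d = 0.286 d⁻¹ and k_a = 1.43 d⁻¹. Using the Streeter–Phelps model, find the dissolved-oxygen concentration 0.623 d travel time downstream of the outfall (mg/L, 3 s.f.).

Mixed DO = (25.7×6.65 + 3.22×0.633)/(25.7+3.22) = 172.9/28.92 = 5.980 mg/L.
Mixed L₀ = (25.7×2.80 + 3.22×217)/(28.92) = 770.7/28.92 = 26.65 mg/L.
Initial deficit D₀ = C_s − DO₀ = 8.75 − 5.980 = 2.770 mg/L.
D(0.623) = [0.286×26.65/(1.43−0.286)](e^(−0.286×0.623) − e^(−1.43×0.623)) + 2.770 e^(−1.43×0.623)
= 6.662 × (0.8368 − 0.4103) + 2.770 × 0.4103 = 3.978 mg/L.
DO = 8.75 − 3.978 = 4.772 mg/L.

DO ≈ 4.77 mg/L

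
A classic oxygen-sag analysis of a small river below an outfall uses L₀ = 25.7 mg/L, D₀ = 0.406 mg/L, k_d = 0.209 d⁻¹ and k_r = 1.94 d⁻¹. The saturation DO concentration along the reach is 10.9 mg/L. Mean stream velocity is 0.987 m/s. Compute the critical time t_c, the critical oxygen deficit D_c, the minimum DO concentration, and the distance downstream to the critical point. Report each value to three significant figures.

t_c ≈ 1.21 d; D_c ≈ 2.15 mg/L; min DO ≈ 8.75 mg/L; x_c ≈ 103 km

t_c = [1/(k_r−k_d)] ln[(k_r/k_d)(1 − D₀(k_r−k_d)/(k_d L₀))]
= [1/(1.94−0.209)] ln[(1.94/0.209)(1 − 0.406×1.731/(0.209×25.7))]
= (1/1.731) ln[9.282 × 0.8692] = 0.5777 × ln(8.068) = 0.5777 × 2.088 = 1.206 d.
D_c = (k_d/k_r) L₀ e^(−k_d t_c) = (0.209/1.94) × 25.7 × e^(−0.209×1.206) = 0.1077 × 25.7 × 0.7772 = 2.152 mg/L.
Minimum DO = C_s − D_c = 10.9 − 2.152 = 8.748 mg/L.
x_c = v t_c = 0.987 m/s × 1.206 d × 86400 s/d = 102900 m ≈ 103 km.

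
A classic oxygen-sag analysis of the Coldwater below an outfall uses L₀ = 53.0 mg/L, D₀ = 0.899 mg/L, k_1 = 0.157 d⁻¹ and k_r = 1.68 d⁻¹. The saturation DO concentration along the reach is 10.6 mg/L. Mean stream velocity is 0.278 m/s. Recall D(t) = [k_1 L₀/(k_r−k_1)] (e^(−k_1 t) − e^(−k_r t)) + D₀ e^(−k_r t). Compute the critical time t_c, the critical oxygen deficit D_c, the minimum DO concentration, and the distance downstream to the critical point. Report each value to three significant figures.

t_c ≈ 1.44 d; D_c ≈ 3.95 mg/L; min DO ≈ 6.65 mg/L; x_c ≈ 34.5 km

At the critical point dD/dt = 0, so k_1 L₀ e^(−k_1 t) = k_r D. Substituting D(t) from the Streeter–Phelps equation and solving for t gives
t_c = ln[(k_r/k_1)(1 − D₀(k_r−k_1)/(k_1 L₀))] / (k_r−k_1).
Here k_r−k_1 = 1.523 d⁻¹ and 1 − D₀(k_r−k_1)/(k_1 L₀) = 1 − 0.899×1.523/(0.157×53.0) = 0.8355, so
t_c = ln(10.70 × 0.8355) / 1.523 = 2.191 / 1.523 = 1.438 d.
L(t_c) = L₀ e^(−k_1 t_c) = 53.0 × 0.7979 = 42.29 mg/L, and at the critical point k_r D_c = k_1 L, so D_c = (0.157/1.68) × 42.29 = 3.952 mg/L.
Minimum DO = C_s − D_c = 10.6 − 3.952 = 6.648 mg/L.
x_c = v t_c = 0.278 m/s × 1.438 d × 86400 s/d = 34550 m ≈ 34.5 km.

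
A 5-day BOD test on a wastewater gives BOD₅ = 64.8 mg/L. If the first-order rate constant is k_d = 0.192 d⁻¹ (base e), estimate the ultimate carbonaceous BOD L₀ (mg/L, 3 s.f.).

BOD₅ = L₀(1 − e^(−5k_d)) ⇒ L₀ = BOD₅ / (1 − e^(−5×0.192))
= 64.8 / (1 − 0.3829) = 64.8 / 0.6171 = 105.0 mg/L.

L₀ ≈ 105 mg/L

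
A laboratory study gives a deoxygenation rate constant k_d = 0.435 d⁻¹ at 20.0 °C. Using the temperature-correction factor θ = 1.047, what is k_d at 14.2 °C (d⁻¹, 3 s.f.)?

k_d(T₂) = k_d(T₁) · θ^(T₂−T₁) = 0.435 × 1.047^(14.2−20.0)
= 0.435 × 1.047^-5.80 = 0.435 × 0.7661 = 0.3333 d⁻¹.

k_d ≈ 0.333 d⁻¹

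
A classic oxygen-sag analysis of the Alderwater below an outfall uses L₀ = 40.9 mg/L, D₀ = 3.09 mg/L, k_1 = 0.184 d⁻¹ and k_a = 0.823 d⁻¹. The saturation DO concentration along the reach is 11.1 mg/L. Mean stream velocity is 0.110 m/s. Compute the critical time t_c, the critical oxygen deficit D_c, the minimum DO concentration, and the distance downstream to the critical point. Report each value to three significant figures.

t_c ≈ 1.87 d; D_c ≈ 6.48 mg/L; min DO ≈ 4.62 mg/L; x_c ≈ 17.8 km

With k_a/k_1 = 4.473 and 1 − D₀(k_a−k_1)/(k_1 L₀) = 0.7376,
t_c = ln(4.473 × 0.7376) / (0.823 − 0.184) = ln(3.299) / 0.6390 = 1.194/0.6390 = 1.868 d.
D_c = (k_1/k_a) L₀ e^(−k_1 t_c) = (0.184/0.823) × 40.9 × e^(−0.184×1.868) = 0.2236 × 40.9 × 0.7091 = 6.484 mg/L.
Minimum DO = C_s − D_c = 11.1 − 6.484 = 4.616 mg/L.
x_c = v t_c = 0.110 m/s × 1.868 d × 86400 s/d = 17750 m ≈ 17.8 km.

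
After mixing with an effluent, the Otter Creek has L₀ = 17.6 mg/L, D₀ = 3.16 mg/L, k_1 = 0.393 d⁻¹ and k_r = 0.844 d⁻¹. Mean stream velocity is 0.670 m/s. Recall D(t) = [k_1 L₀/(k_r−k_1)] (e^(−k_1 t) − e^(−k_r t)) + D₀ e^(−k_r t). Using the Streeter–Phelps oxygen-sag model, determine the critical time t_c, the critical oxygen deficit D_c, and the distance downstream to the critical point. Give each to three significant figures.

t_c ≈ 1.18 d; D_c ≈ 5.15 mg/L; x_c ≈ 68.5 km

t_c = [1/(k_r−k_1)] ln[(k_r/k_1)(1 − D₀(k_r−k_1)/(k_1 L₀))]
= [1/(0.844−0.393)] ln[(0.844/0.393)(1 − 3.16×0.4510/(0.393×17.6))]
= (1/0.4510) ln[2.148 × 0.7940] = 2.217 × ln(1.705) = 2.217 × 0.5336 = 1.183 d.
D_c = (k_1/k_r) L₀ e^(−k_1 t_c) = (0.393/0.844) × 17.6 × e^(−0.393×1.183) = 0.4656 × 17.6 × 0.6281 = 5.148 mg/L.
x_c = v t_c = 0.670 m/s × 1.183 d × 86400 s/d = 68490 m ≈ 68.5 km.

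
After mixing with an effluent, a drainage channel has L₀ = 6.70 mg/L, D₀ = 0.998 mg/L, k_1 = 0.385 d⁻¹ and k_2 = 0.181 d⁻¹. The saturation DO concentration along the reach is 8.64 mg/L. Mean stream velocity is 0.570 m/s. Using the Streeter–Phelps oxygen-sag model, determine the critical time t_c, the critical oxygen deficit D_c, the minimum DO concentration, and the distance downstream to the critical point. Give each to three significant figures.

t_c ≈ 3.33 d; D_c ≈ 3.96 mg/L; min DO ≈ 4.68 mg/L; x_c ≈ 164 km

With k_2/k_1 = 0.4701 and 1 − D₀(k_2−k_1)/(k_1 L₀) = 1.079,
t_c = ln(0.4701 × 1.079) / (0.181 − 0.385) = ln(0.5072) / -0.2040 = -0.6788/-0.2040 = 3.327 d.
D_c = (k_1/k_2) L₀ e^(−k_1 t_c) = (0.385/0.181) × 6.70 × e^(−0.385×3.327) = 2.127 × 6.70 × 0.2778 = 3.958 mg/L.
Minimum DO = C_s − D_c = 8.64 − 3.958 = 4.682 mg/L.
x_c = v t_c = 0.570 m/s × 3.327 d × 86400 s/d = 163900 m ≈ 164 km.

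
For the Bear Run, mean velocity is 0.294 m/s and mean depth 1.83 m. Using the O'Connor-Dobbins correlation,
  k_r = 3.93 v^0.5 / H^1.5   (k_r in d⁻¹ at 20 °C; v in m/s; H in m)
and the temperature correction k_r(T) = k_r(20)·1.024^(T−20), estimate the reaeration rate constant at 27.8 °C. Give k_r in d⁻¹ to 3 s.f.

k_r(20) = 3.93 × 0.294^0.5 / 1.83^1.5 = 3.93 × 0.5422 / 2.476 = 0.8608 d⁻¹.
k_r(27.8) = 0.8608 × 1.024^(27.8−20) = 0.8608 × 1.203 = 1.036 d⁻¹.

k_r ≈ 1.04 d⁻¹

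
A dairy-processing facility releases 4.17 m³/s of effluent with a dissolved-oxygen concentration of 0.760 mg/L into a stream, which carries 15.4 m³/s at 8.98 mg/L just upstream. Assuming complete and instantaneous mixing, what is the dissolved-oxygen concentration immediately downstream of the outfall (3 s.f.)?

Flow-weighted mixing: C = (Q_r C_r + Q_w C_w)/(Q_r + Q_w)
= (15.4×8.98 + 4.17×0.760)/(15.4 + 4.17) = 141.5/19.57 = 7.228 mg/L.

7.23 mg/L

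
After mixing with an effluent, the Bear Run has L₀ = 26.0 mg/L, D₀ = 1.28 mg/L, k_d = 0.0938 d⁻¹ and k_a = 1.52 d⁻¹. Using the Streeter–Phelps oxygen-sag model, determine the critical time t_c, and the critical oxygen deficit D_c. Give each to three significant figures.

t_c = [1/(k_a−k_d)] ln[(k_a/k_d)(1 − D₀(k_a−k_d)/(k_d L₀))]
= [1/(1.52−0.0938)] ln[(1.52/0.0938)(1 − 1.28×1.426/(0.0938×26.0))]
= (1/1.426) ln[16.20 × 0.2515] = 0.7012 × ln(4.075) = 0.7012 × 1.405 = 0.9850 d.
D_c = (k_d/k_a) L₀ e^(−k_d t_c) = (0.0938/1.52) × 26.0 × e^(−0.0938×0.9850) = 0.06171 × 26.0 × 0.9117 = 1.463 mg/L.

t_c ≈ 0.985 d; D_c ≈ 1.46 mg/L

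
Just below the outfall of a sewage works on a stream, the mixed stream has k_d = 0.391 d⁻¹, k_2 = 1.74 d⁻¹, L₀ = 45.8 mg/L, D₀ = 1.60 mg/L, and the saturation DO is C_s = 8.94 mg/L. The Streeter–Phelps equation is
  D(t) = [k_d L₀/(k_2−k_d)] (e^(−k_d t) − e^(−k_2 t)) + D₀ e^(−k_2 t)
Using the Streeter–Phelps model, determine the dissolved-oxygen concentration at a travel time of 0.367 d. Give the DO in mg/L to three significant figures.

k_d L₀/(k_2−k_d) = 0.391×45.8/(1.74−0.391) = 17.91/1.349 = 13.27 mg/L.
e^(−k_d t) = e^(−0.391×0.3670) = 0.8663; e^(−k_2 t) = e^(−1.74×0.3670) = 0.5280.
D = 13.27 × (0.8663 − 0.5280) + 1.60 × 0.5280 = 4.491 + 0.8449 = 5.336 mg/L.
DO = C_s − D = 8.94 − 5.336 = 3.604 mg/L.

DO ≈ 3.60 mg/L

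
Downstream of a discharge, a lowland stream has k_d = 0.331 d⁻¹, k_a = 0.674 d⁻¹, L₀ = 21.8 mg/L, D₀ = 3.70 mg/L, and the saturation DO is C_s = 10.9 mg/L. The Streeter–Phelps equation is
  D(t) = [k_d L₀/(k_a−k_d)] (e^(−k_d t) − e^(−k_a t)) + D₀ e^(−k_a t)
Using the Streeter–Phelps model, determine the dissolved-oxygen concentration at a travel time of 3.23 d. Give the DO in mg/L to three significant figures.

DO ≈ 5.64 mg/L

k_d L₀/(k_a−k_d) = 0.331×21.8/(0.674−0.331) = 7.216/0.3430 = 21.04 mg/L.
e^(−k_d t) = e^(−0.331×3.230) = 0.3433; e^(−k_a t) = e^(−0.674×3.230) = 0.1134.
D = 21.04 × (0.3433 − 0.1134) + 3.70 × 0.1134 = 4.837 + 0.4195 = 5.257 mg/L.
DO = C_s − D = 10.9 − 5.257 = 5.643 mg/L.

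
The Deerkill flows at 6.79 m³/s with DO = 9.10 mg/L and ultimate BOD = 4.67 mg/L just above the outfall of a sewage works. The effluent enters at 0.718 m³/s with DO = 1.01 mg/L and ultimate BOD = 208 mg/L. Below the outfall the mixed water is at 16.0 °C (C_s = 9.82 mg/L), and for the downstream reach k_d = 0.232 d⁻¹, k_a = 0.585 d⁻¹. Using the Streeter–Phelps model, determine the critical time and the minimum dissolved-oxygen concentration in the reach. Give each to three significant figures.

t_c ≈ 2.34 d; minimum DO ≈ 4.26 mg/L

Mixed DO = (6.79×9.10 + 0.718×1.01)/(6.79+0.718) = 62.51/7.508 = 8.326 mg/L.
Mixed L₀ = (6.79×4.67 + 0.718×208)/(7.508) = 181.1/7.508 = 24.11 mg/L.
Initial deficit D₀ = C_s − DO₀ = 9.82 − 8.326 = 1.494 mg/L.
t_c = (1/0.3530) ln[(0.585/0.232)(1 − 1.494×0.3530/(0.232×24.11))] = 2.833 × ln(2.284) = 2.340 d.
D_c = (0.232/0.585) × 24.11 × e^(−0.232×2.340) = 0.3966 × 24.11 × 0.5811 = 5.558 mg/L.
Minimum DO = 9.82 − 5.558 = 4.262 mg/L.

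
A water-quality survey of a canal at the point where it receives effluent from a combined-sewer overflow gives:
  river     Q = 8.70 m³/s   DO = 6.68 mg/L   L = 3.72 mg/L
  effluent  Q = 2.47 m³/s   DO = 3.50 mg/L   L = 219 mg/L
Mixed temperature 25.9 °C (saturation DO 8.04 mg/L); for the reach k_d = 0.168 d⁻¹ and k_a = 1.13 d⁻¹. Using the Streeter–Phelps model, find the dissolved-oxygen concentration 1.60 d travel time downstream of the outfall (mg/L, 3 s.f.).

DO ≈ 2.32 mg/L

Mixed DO = (8.70×6.68 + 2.47×3.50)/(8.70+2.47) = 66.76/11.17 = 5.977 mg/L.
Mixed L₀ = (8.70×3.72 + 2.47×219)/(11.17) = 573.3/11.17 = 51.32 mg/L.
Initial deficit D₀ = C_s − DO₀ = 8.04 − 5.977 = 2.063 mg/L.
D(1.60) = [0.168×51.32/(1.13−0.168)](e^(−0.168×1.60) − e^(−1.13×1.60)) + 2.063 e^(−1.13×1.60)
= 8.963 × (0.7643 − 0.1640) + 2.063 × 0.1640 = 5.719 mg/L.
DO = 8.04 − 5.719 = 2.321 mg/L.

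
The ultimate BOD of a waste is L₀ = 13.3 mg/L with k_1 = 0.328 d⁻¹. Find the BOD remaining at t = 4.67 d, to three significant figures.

L ≈ 2.87 mg/L

L_t = L₀ e^(−k_1 t) = 13.3 × e^(−0.328×4.67) = 13.3 × 0.2162 = 2.875 mg/L.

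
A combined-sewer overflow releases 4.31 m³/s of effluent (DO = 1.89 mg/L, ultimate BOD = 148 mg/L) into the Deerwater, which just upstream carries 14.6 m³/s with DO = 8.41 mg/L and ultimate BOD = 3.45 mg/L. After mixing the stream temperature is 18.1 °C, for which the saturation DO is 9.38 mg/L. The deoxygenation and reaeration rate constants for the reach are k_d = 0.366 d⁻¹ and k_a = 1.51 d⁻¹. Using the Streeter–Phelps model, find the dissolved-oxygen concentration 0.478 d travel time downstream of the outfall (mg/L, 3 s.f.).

Mixed DO = (14.6×8.41 + 4.31×1.89)/(14.6+4.31) = 130.9/18.91 = 6.924 mg/L.
Mixed L₀ = (14.6×3.45 + 4.31×148)/(18.91) = 688.2/18.91 = 36.40 mg/L.
Initial deficit D₀ = C_s − DO₀ = 9.38 − 6.924 = 2.456 mg/L.
D(0.478) = [0.366×36.40/(1.51−0.366)](e^(−0.366×0.478) − e^(−1.51×0.478)) + 2.456 e^(−1.51×0.478)
= 11.64 × (0.8395 − 0.4859) + 2.456 × 0.4859 = 5.311 mg/L.
DO = 9.38 − 5.311 = 4.069 mg/L.

DO ≈ 4.07 mg/L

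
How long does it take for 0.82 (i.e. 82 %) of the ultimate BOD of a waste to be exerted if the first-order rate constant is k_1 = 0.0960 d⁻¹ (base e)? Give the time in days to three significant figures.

t ≈ 17.9 d

y/L₀ = 1 − e^(−k_1 t) = 0.82 ⇒ e^(−k_1 t) = 0.180
t = −ln(0.180) / 0.0960 = 1.715 / 0.0960 = 17.86 d.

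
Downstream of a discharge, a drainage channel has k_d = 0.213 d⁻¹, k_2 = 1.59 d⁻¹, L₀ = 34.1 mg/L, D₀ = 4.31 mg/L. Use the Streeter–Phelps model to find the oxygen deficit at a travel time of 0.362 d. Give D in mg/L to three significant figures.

D ≈ 4.34 mg/L

k_d L₀/(k_2−k_d) = 0.213×34.1/(1.59−0.213) = 7.263/1.377 = 5.275 mg/L.
e^(−k_d t) = e^(−0.213×0.3620) = 0.9258; e^(−k_2 t) = e^(−1.59×0.3620) = 0.5624.
D = 5.275 × (0.9258 − 0.5624) + 4.31 × 0.5624 = 1.917 + 2.424 = 4.341 mg/L.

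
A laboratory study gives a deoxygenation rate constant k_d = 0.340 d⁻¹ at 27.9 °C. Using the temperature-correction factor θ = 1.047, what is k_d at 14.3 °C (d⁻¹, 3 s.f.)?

k_d(T₂) = k_d(T₁) · θ^(T₂−T₁) = 0.340 × 1.047^(14.3−27.9)
= 0.340 × 1.047^-13.6 = 0.340 × 0.5355 = 0.1821 d⁻¹.

k_d ≈ 0.182 d⁻¹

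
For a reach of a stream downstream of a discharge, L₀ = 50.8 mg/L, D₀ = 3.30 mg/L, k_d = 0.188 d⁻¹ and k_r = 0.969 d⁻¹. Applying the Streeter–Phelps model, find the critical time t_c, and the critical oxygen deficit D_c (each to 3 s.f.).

t_c = [1/(k_r−k_d)] ln[(k_r/k_d)(1 − D₀(k_r−k_d)/(k_d L₀))]
= [1/(0.969−0.188)] ln[(0.969/0.188)(1 − 3.30×0.7810/(0.188×50.8))]
= (1/0.7810) ln[5.154 × 0.7301] = 1.280 × ln(3.763) = 1.280 × 1.325 = 1.697 d.
L(t_c) = L₀ e^(−k_d t_c) = 50.8 × 0.7269 = 36.92 mg/L, and at the critical point k_r D_c = k_d L, so D_c = (0.188/0.969) × 36.92 = 7.164 mg/L.

t_c ≈ 1.70 d; D_c ≈ 7.16 mg/L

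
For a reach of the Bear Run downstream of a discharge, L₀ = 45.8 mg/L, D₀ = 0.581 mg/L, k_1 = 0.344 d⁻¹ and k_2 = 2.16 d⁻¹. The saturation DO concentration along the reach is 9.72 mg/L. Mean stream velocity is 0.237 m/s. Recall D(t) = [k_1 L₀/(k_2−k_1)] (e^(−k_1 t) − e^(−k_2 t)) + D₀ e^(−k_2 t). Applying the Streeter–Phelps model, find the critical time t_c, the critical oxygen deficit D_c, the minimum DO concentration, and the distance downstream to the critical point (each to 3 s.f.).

At the critical point dD/dt = 0, so k_1 L₀ e^(−k_1 t) = k_2 D. Substituting D(t) from the Streeter–Phelps equation and solving for t gives
t_c = ln[(k_2/k_1)(1 − D₀(k_2−k_1)/(k_1 L₀))] / (k_2−k_1).
Here k_2−k_1 = 1.816 d⁻¹ and 1 − D₀(k_2−k_1)/(k_1 L₀) = 1 − 0.581×1.816/(0.344×45.8) = 0.9330, so
t_c = ln(6.279 × 0.9330) / 1.816 = 1.768 / 1.816 = 0.9735 d.
D_c = (k_1/k_2) L₀ e^(−k_1 t_c) = (0.344/2.16) × 45.8 × e^(−0.344×0.9735) = 0.1593 × 45.8 × 0.7154 = 5.218 mg/L.
Minimum DO = C_s − D_c = 9.72 − 5.218 = 4.502 mg/L.
x_c = v t_c = 0.237 m/s × 0.9735 d × 86400 s/d = 19930 m ≈ 19.9 km.

t_c ≈ 0.974 d; D_c ≈ 5.22 mg/L; min DO ≈ 4.50 mg/L; x_c ≈ 19.9 km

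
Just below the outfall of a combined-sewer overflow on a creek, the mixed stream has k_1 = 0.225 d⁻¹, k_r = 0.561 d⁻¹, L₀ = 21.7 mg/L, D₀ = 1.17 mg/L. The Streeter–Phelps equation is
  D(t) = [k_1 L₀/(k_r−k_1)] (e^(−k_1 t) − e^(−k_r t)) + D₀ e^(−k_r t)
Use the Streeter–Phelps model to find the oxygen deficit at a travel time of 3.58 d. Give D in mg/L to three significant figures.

k_1 L₀/(k_r−k_1) = 0.225×21.7/(0.561−0.225) = 4.883/0.3360 = 14.53 mg/L.
e^(−k_1 t) = e^(−0.225×3.580) = 0.4469; e^(−k_r t) = e^(−0.561×3.580) = 0.1342.
D = 14.53 × (0.4469 − 0.1342) + 1.17 × 0.1342 = 4.543 + 0.1570 = 4.700 mg/L.

D ≈ 4.70 mg/L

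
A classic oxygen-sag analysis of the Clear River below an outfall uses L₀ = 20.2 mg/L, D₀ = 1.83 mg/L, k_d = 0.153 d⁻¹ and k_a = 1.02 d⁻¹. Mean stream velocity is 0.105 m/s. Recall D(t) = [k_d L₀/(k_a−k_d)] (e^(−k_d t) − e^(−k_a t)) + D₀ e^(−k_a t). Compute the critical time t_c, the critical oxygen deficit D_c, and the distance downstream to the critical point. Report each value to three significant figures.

t_c = [1/(k_a−k_d)] ln[(k_a/k_d)(1 − D₀(k_a−k_d)/(k_d L₀))]
= [1/(1.02−0.153)] ln[(1.02/0.153)(1 − 1.83×0.8670/(0.153×20.2))]
= (1/0.8670) ln[6.667 × 0.4866] = 1.153 × ln(3.244) = 1.153 × 1.177 = 1.357 d.
D_c = (k_d/k_a) L₀ e^(−k_d t_c) = (0.153/1.02) × 20.2 × e^(−0.153×1.357) = 0.1500 × 20.2 × 0.8125 = 2.462 mg/L.
x_c = v t_c = 0.105 m/s × 1.357 d × 86400 s/d = 12310 m ≈ 12.3 km.

t_c ≈ 1.36 d; D_c ≈ 2.46 mg/L; x_c ≈ 12.3 km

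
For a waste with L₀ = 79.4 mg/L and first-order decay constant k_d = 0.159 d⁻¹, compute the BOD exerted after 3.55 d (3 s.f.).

y_t = L₀(1 − e^(−k_d t)) = 79.4 × (1 − e^(−0.159×3.55))
= 79.4 × (1 − 0.5687) = 79.4 × 0.4313 = 34.25 mg/L.

y ≈ 34.2 mg/L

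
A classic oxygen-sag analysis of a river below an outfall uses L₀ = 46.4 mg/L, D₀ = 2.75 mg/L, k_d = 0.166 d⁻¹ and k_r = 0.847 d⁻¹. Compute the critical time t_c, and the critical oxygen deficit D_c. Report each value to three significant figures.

With k_r/k_d = 5.102 and 1 − D₀(k_r−k_d)/(k_d L₀) = 0.7569,
t_c = ln(5.102 × 0.7569) / (0.847 − 0.166) = ln(3.862) / 0.6810 = 1.351/0.6810 = 1.984 d.
L(t_c) = L₀ e^(−k_d t_c) = 46.4 × 0.7194 = 33.38 mg/L, and at the critical point k_r D_c = k_d L, so D_c = (0.166/0.847) × 33.38 = 6.542 mg/L.

t_c ≈ 1.98 d; D_c ≈ 6.54 mg/L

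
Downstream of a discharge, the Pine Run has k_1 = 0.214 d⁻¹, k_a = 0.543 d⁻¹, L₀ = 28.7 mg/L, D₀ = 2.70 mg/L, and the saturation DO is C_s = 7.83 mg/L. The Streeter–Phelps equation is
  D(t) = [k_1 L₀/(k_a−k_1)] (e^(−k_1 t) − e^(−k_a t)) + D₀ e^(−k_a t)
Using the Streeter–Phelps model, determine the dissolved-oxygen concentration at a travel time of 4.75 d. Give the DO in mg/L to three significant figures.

k_1 L₀/(k_a−k_1) = 0.214×28.7/(0.543−0.214) = 6.142/0.3290 = 18.67 mg/L.
e^(−k_1 t) = e^(−0.214×4.750) = 0.3619; e^(−k_a t) = e^(−0.543×4.750) = 0.07583.
D = 18.67 × (0.3619 − 0.07583) + 2.70 × 0.07583 = 5.340 + 0.2047 = 5.544 mg/L.
DO = C_s − D = 7.83 − 5.544 = 2.286 mg/L.

DO ≈ 2.29 mg/L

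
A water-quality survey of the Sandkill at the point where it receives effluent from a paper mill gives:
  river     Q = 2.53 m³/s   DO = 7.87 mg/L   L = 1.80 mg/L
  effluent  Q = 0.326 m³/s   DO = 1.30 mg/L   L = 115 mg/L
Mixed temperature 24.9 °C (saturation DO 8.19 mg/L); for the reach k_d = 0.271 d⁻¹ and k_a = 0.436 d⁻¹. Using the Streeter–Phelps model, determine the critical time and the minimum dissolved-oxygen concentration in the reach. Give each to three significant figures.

t_c ≈ 2.61 d; minimum DO ≈ 3.68 mg/L

Mixed DO = (2.53×7.87 + 0.326×1.30)/(2.53+0.326) = 20.33/2.856 = 7.120 mg/L.
Mixed L₀ = (2.53×1.80 + 0.326×115)/(2.856) = 42.04/2.856 = 14.72 mg/L.
Initial deficit D₀ = C_s − DO₀ = 8.19 − 7.120 = 1.070 mg/L.
t_c = (1/0.1650) ln[(0.436/0.271)(1 − 1.070×0.1650/(0.271×14.72))] = 6.061 × ln(1.538) = 2.608 d.
D_c = (0.271/0.436) × 14.72 × e^(−0.271×2.608) = 0.6216 × 14.72 × 0.4933 = 4.514 mg/L.
Minimum DO = 8.19 − 4.514 = 3.676 mg/L.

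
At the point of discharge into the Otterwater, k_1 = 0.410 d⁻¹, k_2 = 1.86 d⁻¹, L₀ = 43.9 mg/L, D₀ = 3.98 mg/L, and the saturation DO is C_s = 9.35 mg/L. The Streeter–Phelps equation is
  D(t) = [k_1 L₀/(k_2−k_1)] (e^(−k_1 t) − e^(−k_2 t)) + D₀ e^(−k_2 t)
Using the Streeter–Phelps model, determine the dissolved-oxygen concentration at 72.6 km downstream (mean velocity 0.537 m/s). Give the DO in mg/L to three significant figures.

Travel time t = x/v = 72.6 km / (0.537 m/s) = 72600 m / 0.537 m/s = 135200 s = 1.565 d.
k_1 L₀/(k_2−k_1) = 0.410×43.9/(1.86−0.410) = 18.00/1.450 = 12.41 mg/L.
e^(−k_1 t) = e^(−0.410×1.565) = 0.5265; e^(−k_2 t) = e^(−1.86×1.565) = 0.05445.
D = 12.41 × (0.5265 − 0.05445) + 3.98 × 0.05445 = 5.859 + 0.2167 = 6.076 mg/L.
DO = C_s − D = 9.35 − 6.076 = 3.274 mg/L.

DO ≈ 3.27 mg/L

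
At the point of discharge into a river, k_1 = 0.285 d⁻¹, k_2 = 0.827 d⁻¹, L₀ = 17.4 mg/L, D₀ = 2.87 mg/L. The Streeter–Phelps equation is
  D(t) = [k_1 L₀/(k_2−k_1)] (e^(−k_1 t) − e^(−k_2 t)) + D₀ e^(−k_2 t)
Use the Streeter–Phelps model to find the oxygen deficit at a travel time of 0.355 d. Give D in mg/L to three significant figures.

k_1 L₀/(k_2−k_1) = 0.285×17.4/(0.827−0.285) = 4.959/0.5420 = 9.149 mg/L.
e^(−k_1 t) = e^(−0.285×0.3550) = 0.9038; e^(−k_2 t) = e^(−0.827×0.3550) = 0.7456.
D = 9.149 × (0.9038 − 0.7456) + 2.87 × 0.7456 = 1.447 + 2.140 = 3.587 mg/L.

D ≈ 3.59 mg/L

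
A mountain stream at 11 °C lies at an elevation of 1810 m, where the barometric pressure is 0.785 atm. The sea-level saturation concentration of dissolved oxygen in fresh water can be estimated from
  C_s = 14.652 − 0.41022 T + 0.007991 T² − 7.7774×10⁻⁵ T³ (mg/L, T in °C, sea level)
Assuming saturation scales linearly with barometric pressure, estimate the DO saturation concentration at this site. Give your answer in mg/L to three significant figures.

C_s ≈ 8.64 mg/L

At sea level: C_s = 14.652 − 0.41022×11 + 0.007991×11² − 7.7774×10⁻⁵×11³ = 11.00 mg/L.
Pressure correction: C_s' = 11.00 × 0.785 = 8.637 mg/L.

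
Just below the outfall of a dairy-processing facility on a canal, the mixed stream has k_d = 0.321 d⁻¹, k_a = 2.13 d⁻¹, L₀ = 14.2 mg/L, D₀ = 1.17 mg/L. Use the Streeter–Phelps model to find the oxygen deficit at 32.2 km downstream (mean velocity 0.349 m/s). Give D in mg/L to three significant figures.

Travel time t = x/v = 32.2 km / (0.349 m/s) = 32200 m / 0.349 m/s = 92260 s = 1.068 d.
k_d L₀/(k_a−k_d) = 0.321×14.2/(2.13−0.321) = 4.558/1.809 = 2.520 mg/L.
e^(−k_d t) = e^(−0.321×1.068) = 0.7098; e^(−k_a t) = e^(−2.13×1.068) = 0.1028.
D = 2.520 × (0.7098 − 0.1028) + 1.17 × 0.1028 = 1.529 + 0.1203 = 1.650 mg/L.

D ≈ 1.65 mg/L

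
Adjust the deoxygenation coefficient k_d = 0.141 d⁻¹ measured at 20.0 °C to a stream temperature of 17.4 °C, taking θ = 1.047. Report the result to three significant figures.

k_d ≈ 0.125 d⁻¹

k_d(T₂) = k_d(T₁) · θ^(T₂−T₁) = 0.141 × 1.047^(17.4−20.0)
= 0.141 × 1.047^-2.60 = 0.141 × 0.8874 = 0.1251 d⁻¹.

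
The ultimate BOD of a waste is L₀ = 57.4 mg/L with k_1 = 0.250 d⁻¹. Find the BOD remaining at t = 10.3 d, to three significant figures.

L ≈ 4.37 mg/L

L_t = L₀ e^(−k_1 t) = 57.4 × e^(−0.250×10.3) = 57.4 × 0.07615 = 4.371 mg/L.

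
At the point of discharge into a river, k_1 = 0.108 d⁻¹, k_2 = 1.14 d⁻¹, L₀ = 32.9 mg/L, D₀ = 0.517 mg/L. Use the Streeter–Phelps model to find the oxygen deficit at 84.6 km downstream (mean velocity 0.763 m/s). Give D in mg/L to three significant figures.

D ≈ 2.32 mg/L

Travel time t = x/v = 84.6 km / (0.763 m/s) = 84600 m / 0.763 m/s = 110900 s = 1.283 d.
k_1 L₀/(k_2−k_1) = 0.108×32.9/(1.14−0.108) = 3.553/1.032 = 3.443 mg/L.
e^(−k_1 t) = e^(−0.108×1.283) = 0.8706; e^(−k_2 t) = e^(−1.14×1.283) = 0.2315.
D = 3.443 × (0.8706 − 0.2315) + 0.517 × 0.2315 = 2.200 + 0.1197 = 2.320 mg/L.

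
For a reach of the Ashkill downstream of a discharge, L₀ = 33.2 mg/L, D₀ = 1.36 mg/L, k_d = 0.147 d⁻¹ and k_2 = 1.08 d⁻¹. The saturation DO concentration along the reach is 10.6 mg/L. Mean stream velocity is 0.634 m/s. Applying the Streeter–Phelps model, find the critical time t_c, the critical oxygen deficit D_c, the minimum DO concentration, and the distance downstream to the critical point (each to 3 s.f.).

t_c ≈ 1.81 d; D_c ≈ 3.46 mg/L; min DO ≈ 7.14 mg/L; x_c ≈ 99.4 km

t_c = [1/(k_2−k_d)] ln[(k_2/k_d)(1 − D₀(k_2−k_d)/(k_d L₀))]
= [1/(1.08−0.147)] ln[(1.08/0.147)(1 − 1.36×0.9330/(0.147×33.2))]
= (1/0.9330) ln[7.347 × 0.7400] = 1.072 × ln(5.437) = 1.072 × 1.693 = 1.815 d.
L(t_c) = L₀ e^(−k_d t_c) = 33.2 × 0.7658 = 25.43 mg/L, and at the critical point k_2 D_c = k_d L, so D_c = (0.147/1.08) × 25.43 = 3.461 mg/L.
Minimum DO = C_s − D_c = 10.6 − 3.461 = 7.139 mg/L.
x_c = v t_c = 0.634 m/s × 1.815 d × 86400 s/d = 99410 m ≈ 99.4 km.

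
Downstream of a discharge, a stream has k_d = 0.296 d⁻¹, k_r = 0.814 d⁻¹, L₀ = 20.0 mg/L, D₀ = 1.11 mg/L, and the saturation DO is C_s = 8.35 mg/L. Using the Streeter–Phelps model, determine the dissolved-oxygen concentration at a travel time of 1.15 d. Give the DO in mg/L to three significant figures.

k_d L₀/(k_r−k_d) = 0.296×20.0/(0.814−0.296) = 5.920/0.5180 = 11.43 mg/L.
e^(−k_d t) = e^(−0.296×1.150) = 0.7115; e^(−k_r t) = e^(−0.814×1.150) = 0.3922.
D = 11.43 × (0.7115 − 0.3922) + 1.11 × 0.3922 = 3.650 + 0.4353 = 4.085 mg/L.
DO = C_s − D = 8.35 − 4.085 = 4.265 mg/L.

DO ≈ 4.27 mg/L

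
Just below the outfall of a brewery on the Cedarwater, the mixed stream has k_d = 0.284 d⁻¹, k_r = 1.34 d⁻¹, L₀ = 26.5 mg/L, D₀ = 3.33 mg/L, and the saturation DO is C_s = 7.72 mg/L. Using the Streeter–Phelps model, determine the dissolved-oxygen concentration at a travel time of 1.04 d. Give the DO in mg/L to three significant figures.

k_d L₀/(k_r−k_d) = 0.284×26.5/(1.34−0.284) = 7.526/1.056 = 7.127 mg/L.
e^(−k_d t) = e^(−0.284×1.040) = 0.7443; e^(−k_r t) = e^(−1.34×1.040) = 0.2482.
D = 7.127 × (0.7443 − 0.2482) + 3.33 × 0.2482 = 3.536 + 0.8264 = 4.362 mg/L.
DO = C_s − D = 7.72 − 4.362 = 3.358 mg/L.

DO ≈ 3.36 mg/L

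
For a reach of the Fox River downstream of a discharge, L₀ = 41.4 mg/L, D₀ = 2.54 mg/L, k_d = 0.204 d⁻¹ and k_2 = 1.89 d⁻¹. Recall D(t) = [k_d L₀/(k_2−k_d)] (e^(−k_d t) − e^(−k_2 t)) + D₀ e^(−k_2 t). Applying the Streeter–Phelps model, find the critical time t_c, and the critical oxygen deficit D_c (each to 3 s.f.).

With k_2/k_d = 9.265 and 1 − D₀(k_2−k_d)/(k_d L₀) = 0.4929,
t_c = ln(9.265 × 0.4929) / (1.89 − 0.204) = ln(4.567) / 1.686 = 1.519/1.686 = 0.9009 d.
L(t_c) = L₀ e^(−k_d t_c) = 41.4 × 0.8321 = 34.45 mg/L, and at the critical point k_2 D_c = k_d L, so D_c = (0.204/1.89) × 34.45 = 3.718 mg/L.

t_c ≈ 0.901 d; D_c ≈ 3.72 mg/L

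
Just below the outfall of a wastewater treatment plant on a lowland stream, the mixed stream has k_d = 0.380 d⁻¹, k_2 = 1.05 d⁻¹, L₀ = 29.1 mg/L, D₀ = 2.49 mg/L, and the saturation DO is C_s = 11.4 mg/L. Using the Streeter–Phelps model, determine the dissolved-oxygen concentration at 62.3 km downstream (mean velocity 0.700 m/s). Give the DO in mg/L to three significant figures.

Travel time t = x/v = 62.3 km / (0.700 m/s) = 62300 m / 0.700 m/s = 89000 s = 1.030 d.
k_d L₀/(k_2−k_d) = 0.380×29.1/(1.05−0.380) = 11.06/0.6700 = 16.50 mg/L.
e^(−k_d t) = e^(−0.380×1.030) = 0.6761; e^(−k_2 t) = e^(−1.05×1.030) = 0.3391.
D = 16.50 × (0.6761 − 0.3391) + 2.49 × 0.3391 = 5.563 + 0.8442 = 6.407 mg/L.
DO = C_s − D = 11.4 − 6.407 = 4.993 mg/L.

DO ≈ 4.99 mg/L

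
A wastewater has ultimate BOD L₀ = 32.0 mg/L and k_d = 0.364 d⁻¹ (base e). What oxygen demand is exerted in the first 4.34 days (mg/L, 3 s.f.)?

y ≈ 25.4 mg/L

y_t = L₀(1 − e^(−k_d t)) = 32.0 × (1 − e^(−0.364×4.34))
= 32.0 × (1 − 0.2060) = 32.0 × 0.7940 = 25.41 mg/L.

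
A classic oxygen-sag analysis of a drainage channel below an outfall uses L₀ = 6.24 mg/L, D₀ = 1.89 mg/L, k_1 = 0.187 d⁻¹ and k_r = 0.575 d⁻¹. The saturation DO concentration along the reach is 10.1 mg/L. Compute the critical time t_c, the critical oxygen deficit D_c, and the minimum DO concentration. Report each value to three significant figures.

t_c = [1/(k_r−k_1)] ln[(k_r/k_1)(1 − D₀(k_r−k_1)/(k_1 L₀))]
= [1/(0.575−0.187)] ln[(0.575/0.187)(1 − 1.89×0.3880/(0.187×6.24))]
= (1/0.3880) ln[3.075 × 0.3716] = 2.577 × ln(1.142) = 2.577 × 0.1332 = 0.3433 d.
L(t_c) = L₀ e^(−k_1 t_c) = 6.24 × 0.9378 = 5.852 mg/L, and at the critical point k_r D_c = k_1 L, so D_c = (0.187/0.575) × 5.852 = 1.903 mg/L.
Minimum DO = C_s − D_c = 10.1 − 1.903 = 8.197 mg/L.

t_c ≈ 0.343 d; D_c ≈ 1.90 mg/L; min DO ≈ 8.20 mg/L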